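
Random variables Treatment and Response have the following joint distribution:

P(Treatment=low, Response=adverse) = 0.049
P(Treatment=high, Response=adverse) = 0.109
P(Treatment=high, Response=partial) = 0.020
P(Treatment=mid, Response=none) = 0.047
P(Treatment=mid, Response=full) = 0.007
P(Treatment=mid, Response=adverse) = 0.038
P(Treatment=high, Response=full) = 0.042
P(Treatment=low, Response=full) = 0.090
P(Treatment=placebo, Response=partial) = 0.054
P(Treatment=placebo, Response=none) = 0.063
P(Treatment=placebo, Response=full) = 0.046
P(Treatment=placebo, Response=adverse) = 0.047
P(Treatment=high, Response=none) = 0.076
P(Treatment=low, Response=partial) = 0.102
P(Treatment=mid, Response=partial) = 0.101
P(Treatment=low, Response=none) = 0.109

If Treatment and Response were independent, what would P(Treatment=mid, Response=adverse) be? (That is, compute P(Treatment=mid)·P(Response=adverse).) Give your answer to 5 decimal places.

P(Treatment=mid) = 0.047 + 0.101 + 0.007 + 0.038 = 0.193.
P(Response=adverse) = 0.047 + 0.049 + 0.038 + 0.109 = 0.243.
Product: 0.193 × 0.243 = 0.04690.

0.04690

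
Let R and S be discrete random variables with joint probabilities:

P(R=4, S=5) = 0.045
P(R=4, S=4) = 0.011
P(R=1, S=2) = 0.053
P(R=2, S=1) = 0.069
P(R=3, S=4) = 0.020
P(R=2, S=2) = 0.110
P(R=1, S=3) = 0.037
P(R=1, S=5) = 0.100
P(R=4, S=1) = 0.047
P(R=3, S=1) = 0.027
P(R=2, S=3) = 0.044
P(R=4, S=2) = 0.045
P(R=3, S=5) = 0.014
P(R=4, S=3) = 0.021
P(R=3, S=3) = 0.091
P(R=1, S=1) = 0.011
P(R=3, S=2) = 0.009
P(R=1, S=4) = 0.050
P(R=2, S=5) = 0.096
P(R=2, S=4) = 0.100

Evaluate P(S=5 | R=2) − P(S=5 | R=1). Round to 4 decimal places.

P(R=2) = 0.069 + 0.110 + 0.044 + 0.100 + 0.096 = 0.419; P(S=5 | R=2) = 0.096/0.419 = 0.22912.
P(R=1) = 0.011 + 0.053 + 0.037 + 0.050 + 0.100 = 0.251; P(S=5 | R=1) = 0.100/0.251 = 0.39841.
Difference = -0.1693.

-0.1693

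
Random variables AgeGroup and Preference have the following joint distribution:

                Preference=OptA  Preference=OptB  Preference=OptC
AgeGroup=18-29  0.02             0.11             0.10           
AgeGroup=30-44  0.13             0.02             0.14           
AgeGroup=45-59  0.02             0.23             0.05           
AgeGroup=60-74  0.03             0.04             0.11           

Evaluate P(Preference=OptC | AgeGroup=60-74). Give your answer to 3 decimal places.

P(AgeGroup=60-74) = 0.03 + 0.04 + 0.11 = 0.18.
P(Preference=OptC | AgeGroup=60-74) = 0.11/0.18 = 0.611.

0.611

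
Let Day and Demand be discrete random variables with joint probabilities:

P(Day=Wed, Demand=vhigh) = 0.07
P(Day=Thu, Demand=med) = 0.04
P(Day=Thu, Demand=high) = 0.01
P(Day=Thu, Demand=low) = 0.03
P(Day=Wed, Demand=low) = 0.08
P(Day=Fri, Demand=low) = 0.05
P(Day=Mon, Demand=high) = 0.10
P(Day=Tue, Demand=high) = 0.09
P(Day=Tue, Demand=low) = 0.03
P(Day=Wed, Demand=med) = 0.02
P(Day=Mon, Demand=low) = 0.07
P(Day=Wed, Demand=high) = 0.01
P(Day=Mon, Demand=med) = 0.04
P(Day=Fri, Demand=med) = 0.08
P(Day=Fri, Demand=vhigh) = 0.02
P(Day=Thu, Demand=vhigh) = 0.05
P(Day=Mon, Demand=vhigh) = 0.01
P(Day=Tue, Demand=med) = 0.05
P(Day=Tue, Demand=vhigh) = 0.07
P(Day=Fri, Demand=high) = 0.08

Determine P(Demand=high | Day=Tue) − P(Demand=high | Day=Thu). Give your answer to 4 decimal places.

P(Day=Tue) = 0.03 + 0.05 + 0.09 + 0.07 = 0.24; P(Demand=high | Day=Tue) = 0.09/0.24 = 0.37500.
P(Day=Thu) = 0.03 + 0.04 + 0.01 + 0.05 = 0.13; P(Demand=high | Day=Thu) = 0.01/0.13 = 0.07692.
Difference = 0.2981.

0.2981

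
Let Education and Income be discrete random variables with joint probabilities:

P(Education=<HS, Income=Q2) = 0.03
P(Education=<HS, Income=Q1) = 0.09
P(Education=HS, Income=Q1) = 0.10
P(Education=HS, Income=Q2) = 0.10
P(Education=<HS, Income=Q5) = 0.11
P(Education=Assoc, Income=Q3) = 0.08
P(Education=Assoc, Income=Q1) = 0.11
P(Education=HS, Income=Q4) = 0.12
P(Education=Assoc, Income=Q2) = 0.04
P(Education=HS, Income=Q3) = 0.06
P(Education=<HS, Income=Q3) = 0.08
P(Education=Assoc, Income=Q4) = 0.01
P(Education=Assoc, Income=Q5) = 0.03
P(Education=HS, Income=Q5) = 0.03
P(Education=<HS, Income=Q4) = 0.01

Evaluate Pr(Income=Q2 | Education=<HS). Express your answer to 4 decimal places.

P(Education=<HS) = 0.09 + 0.03 + 0.08 + 0.01 + 0.11 = 0.32.
P(Income=Q2 | Education=<HS) = 0.03/0.32 = 0.0938.

0.0938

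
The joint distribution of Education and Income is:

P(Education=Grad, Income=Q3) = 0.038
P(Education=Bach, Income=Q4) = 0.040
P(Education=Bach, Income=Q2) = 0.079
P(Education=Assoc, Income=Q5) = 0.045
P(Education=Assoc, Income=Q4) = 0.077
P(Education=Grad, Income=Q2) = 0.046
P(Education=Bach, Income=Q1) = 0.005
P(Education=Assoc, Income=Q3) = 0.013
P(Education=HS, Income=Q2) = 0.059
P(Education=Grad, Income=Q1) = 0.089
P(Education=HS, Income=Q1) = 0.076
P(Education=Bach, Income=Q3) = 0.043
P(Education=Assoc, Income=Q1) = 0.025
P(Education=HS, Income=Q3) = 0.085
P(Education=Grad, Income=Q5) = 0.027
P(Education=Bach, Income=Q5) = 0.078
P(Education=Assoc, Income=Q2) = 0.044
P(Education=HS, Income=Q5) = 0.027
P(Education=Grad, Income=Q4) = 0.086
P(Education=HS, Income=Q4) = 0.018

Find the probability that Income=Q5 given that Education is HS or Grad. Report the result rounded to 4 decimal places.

P(Education=HS) = 0.076 + 0.059 + 0.085 + 0.018 + 0.027 = 0.265.
P(Education=Grad) = 0.089 + 0.046 + 0.038 + 0.086 + 0.027 = 0.286.
P(Education ∈ {HS, Grad}) = 0.265 + 0.286 = 0.551; P(Income=Q5, Education ∈ {HS, Grad}) = 0.027 + 0.027 = 0.054.
P(Income=Q5 | Education ∈ {HS, Grad}) = 0.054/0.551 = 0.0980.

0.0980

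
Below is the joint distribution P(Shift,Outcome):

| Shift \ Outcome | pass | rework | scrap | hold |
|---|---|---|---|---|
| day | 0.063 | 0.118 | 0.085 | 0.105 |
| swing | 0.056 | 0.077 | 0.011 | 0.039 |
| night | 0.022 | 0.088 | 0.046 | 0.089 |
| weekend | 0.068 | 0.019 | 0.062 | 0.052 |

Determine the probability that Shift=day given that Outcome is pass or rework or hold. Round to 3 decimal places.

P(Outcome=pass) = 0.063 + 0.056 + 0.022 + 0.068 = 0.209.
P(Outcome=rework) = 0.118 + 0.077 + 0.088 + 0.019 = 0.302.
P(Outcome=hold) = 0.105 + 0.039 + 0.089 + 0.052 = 0.285.
P(Outcome ∈ {pass, rework, hold}) = 0.209 + 0.302 + 0.285 = 0.796; P(Shift=day, Outcome ∈ {pass, rework, hold}) = 0.063 + 0.118 + 0.105 = 0.286.
P(Shift=day | Outcome ∈ {pass, rework, hold}) = 0.286/0.796 = 0.359.

0.359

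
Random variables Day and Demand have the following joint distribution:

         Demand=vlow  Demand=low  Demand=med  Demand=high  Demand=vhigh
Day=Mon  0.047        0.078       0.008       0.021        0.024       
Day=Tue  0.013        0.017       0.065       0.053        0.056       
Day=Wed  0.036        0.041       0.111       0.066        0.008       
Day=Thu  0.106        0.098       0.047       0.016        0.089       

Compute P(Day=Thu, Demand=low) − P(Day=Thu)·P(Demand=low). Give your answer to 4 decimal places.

P(Day=Thu) = 0.106 + 0.098 + 0.047 + 0.016 + 0.089 = 0.356.
P(Demand=low) = 0.078 + 0.017 + 0.041 + 0.098 = 0.234.
P(Day=Thu, Demand=low) − P(Day=Thu)P(Demand=low) = 0.098 − 0.356×0.234 = 0.0147.

0.0147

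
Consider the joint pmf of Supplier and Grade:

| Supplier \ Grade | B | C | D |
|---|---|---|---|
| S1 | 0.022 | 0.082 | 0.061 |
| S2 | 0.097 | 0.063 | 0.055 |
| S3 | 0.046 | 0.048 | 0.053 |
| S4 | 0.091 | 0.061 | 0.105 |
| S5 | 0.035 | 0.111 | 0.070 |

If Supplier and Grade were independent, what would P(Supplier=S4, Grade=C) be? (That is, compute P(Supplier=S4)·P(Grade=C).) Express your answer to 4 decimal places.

0.0938

P(Supplier=S4) = 0.091 + 0.061 + 0.105 = 0.257.
P(Grade=C) = 0.082 + 0.063 + 0.048 + 0.061 + 0.111 = 0.365.
Product: 0.257 × 0.365 = 0.0938.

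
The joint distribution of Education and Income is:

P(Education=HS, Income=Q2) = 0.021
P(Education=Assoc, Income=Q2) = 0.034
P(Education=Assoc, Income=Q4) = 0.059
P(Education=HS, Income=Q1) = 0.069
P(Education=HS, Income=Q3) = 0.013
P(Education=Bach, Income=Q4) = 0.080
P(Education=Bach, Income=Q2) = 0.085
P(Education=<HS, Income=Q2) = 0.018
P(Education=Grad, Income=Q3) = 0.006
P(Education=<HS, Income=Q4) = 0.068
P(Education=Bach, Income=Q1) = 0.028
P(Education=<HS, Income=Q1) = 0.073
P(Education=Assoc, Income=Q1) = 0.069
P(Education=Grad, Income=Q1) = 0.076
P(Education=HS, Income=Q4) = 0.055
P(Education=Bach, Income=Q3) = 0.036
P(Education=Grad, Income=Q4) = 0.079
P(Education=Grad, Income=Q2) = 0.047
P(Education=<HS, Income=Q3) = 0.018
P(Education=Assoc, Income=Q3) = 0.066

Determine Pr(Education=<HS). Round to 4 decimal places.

P(Education=<HS) = 0.073 + 0.018 + 0.018 + 0.068 = 0.177.

0.1770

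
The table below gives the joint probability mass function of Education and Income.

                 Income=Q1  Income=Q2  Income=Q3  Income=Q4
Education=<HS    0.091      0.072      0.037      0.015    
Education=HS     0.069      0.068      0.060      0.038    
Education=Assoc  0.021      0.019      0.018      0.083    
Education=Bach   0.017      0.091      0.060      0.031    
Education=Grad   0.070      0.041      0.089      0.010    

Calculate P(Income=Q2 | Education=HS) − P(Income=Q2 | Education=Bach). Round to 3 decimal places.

P(Education=HS) = 0.069 + 0.068 + 0.060 + 0.038 = 0.235; P(Income=Q2 | Education=HS) = 0.068/0.235 = 0.2894.
P(Education=Bach) = 0.017 + 0.091 + 0.060 + 0.031 = 0.199; P(Income=Q2 | Education=Bach) = 0.091/0.199 = 0.4573.
Difference = -0.168.

-0.168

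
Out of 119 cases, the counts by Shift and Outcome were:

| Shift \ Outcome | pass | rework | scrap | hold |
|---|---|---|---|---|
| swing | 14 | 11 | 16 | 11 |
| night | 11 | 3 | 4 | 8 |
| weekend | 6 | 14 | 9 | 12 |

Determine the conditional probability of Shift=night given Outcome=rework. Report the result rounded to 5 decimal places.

0.10714

Total with Outcome=rework: 11 + 3 + 14 = 28.
P(Shift=night | Outcome=rework) = 3/28 = 0.10714.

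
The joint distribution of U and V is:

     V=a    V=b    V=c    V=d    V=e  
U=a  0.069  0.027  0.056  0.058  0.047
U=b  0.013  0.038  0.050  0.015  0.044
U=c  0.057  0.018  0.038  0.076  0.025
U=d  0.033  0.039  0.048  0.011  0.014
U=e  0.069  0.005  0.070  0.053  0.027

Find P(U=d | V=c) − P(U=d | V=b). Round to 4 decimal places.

-0.1239

P(V=c) = 0.056 + 0.050 + 0.038 + 0.048 + 0.070 = 0.262; P(U=d | V=c) = 0.048/0.262 = 0.18321.
P(V=b) = 0.027 + 0.038 + 0.018 + 0.039 + 0.005 = 0.127; P(U=d | V=b) = 0.039/0.127 = 0.30709.
Difference = -0.1239.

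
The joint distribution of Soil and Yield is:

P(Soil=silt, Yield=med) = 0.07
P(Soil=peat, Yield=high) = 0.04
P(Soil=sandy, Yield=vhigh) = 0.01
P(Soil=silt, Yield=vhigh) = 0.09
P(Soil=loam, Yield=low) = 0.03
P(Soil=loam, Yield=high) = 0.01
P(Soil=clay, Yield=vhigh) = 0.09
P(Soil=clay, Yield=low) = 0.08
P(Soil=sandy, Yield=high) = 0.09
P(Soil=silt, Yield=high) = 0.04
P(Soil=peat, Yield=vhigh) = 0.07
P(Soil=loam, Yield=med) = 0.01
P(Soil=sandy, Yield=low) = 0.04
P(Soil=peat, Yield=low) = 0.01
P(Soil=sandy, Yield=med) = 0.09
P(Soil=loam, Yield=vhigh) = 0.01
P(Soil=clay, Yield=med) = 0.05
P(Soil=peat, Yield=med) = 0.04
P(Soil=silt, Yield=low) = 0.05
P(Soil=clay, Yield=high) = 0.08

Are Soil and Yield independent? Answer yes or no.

no

P(Soil=sandy) = 0.23 and P(Yield=vhigh) = 0.27, so their product is 0.0621, but P(Soil=sandy, Yield=vhigh) = 0.01. Since these differ, Soil and Yield are not independent.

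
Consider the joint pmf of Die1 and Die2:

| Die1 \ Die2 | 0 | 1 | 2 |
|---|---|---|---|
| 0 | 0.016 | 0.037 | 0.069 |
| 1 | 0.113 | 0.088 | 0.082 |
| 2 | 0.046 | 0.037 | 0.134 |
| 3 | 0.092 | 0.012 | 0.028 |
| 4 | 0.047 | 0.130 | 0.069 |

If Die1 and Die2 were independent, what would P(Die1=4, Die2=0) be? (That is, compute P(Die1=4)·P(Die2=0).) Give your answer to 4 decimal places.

0.0772

P(Die1=4) = 0.047 + 0.130 + 0.069 = 0.246.
P(Die2=0) = 0.016 + 0.113 + 0.046 + 0.092 + 0.047 = 0.314.
Product: 0.246 × 0.314 = 0.0772.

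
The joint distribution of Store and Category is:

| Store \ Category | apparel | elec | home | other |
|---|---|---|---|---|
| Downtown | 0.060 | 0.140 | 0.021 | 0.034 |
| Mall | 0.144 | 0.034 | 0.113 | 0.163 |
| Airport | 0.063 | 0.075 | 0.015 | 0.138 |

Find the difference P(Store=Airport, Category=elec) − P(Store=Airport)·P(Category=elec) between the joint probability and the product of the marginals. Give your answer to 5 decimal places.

0.00254

P(Store=Airport) = 0.063 + 0.075 + 0.015 + 0.138 = 0.291.
P(Category=elec) = 0.140 + 0.034 + 0.075 = 0.249.
P(Store=Airport, Category=elec) − P(Store=Airport)P(Category=elec) = 0.075 − 0.291×0.249 = 0.00254.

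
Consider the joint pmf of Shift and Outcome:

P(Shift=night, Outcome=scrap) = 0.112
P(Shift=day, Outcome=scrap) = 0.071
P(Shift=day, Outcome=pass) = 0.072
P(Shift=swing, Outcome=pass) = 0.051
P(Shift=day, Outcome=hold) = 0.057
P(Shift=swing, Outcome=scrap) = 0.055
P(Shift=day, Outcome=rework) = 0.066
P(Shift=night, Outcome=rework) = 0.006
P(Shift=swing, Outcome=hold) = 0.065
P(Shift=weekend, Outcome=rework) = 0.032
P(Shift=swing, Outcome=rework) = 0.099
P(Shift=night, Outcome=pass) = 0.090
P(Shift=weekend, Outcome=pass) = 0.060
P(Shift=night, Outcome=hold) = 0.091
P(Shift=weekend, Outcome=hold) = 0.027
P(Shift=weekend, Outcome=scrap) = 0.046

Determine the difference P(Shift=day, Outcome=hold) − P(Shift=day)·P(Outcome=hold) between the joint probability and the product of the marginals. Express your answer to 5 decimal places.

P(Shift=day) = 0.072 + 0.066 + 0.071 + 0.057 = 0.266.
P(Outcome=hold) = 0.057 + 0.065 + 0.091 + 0.027 = 0.240.
P(Shift=day, Outcome=hold) − P(Shift=day)P(Outcome=hold) = 0.057 − 0.266×0.240 = -0.00684.

-0.00684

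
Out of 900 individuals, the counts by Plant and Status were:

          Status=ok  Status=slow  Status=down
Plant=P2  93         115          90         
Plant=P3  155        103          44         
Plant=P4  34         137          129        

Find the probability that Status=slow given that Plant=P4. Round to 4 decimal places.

0.4567

Total with Plant=P4: 34 + 137 + 129 = 300.
P(Status=slow | Plant=P4) = 137/300 = 0.4567.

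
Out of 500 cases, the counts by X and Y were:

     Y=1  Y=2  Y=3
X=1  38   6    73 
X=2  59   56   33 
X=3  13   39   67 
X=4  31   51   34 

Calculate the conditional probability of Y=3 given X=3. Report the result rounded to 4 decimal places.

0.5630

Total with X=3: 13 + 39 + 67 = 119.
P(Y=3 | X=3) = 67/119 = 0.5630.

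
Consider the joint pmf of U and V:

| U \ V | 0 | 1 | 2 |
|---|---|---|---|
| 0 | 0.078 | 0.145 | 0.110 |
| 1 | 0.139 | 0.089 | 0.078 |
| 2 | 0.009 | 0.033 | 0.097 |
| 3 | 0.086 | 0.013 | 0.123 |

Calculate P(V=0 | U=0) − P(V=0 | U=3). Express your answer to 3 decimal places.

P(U=0) = 0.078 + 0.145 + 0.110 = 0.333; P(V=0 | U=0) = 0.078/0.333 = 0.2342.
P(U=3) = 0.086 + 0.013 + 0.123 = 0.222; P(V=0 | U=3) = 0.086/0.222 = 0.3874.
Difference = -0.153.

-0.153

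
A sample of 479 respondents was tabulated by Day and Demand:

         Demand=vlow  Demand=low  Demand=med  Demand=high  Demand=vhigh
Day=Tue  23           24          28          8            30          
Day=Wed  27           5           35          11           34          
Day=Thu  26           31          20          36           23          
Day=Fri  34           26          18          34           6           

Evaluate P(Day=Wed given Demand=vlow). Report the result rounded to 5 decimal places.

Total with Demand=vlow: 23 + 27 + 26 + 34 = 110.
P(Day=Wed | Demand=vlow) = 27/110 = 0.24545.

0.24545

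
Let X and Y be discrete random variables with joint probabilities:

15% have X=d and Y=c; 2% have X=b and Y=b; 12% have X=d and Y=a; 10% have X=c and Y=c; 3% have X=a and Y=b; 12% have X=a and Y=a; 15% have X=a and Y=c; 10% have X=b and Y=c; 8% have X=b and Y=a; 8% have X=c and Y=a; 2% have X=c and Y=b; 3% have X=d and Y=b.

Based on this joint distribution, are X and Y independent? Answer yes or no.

Every cell satisfies P(X,Y) = P(X)·P(Y). For instance P(X=b) = 0.20, P(Y=c) = 0.50, and 0.20×0.50 = 0.10 matches the joint entry. So X and Y are independent.

yes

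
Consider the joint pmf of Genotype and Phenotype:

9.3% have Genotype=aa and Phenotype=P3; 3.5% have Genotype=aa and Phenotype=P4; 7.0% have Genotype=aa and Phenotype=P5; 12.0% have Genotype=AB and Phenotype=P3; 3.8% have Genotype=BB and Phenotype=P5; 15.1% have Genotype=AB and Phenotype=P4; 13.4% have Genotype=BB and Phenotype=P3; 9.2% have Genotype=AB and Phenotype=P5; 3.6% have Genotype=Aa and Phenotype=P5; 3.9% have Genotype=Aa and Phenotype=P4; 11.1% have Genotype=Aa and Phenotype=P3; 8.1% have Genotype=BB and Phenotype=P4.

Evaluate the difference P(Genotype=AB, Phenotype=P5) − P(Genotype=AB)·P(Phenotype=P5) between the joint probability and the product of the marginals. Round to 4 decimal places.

P(Genotype=AB) = 0.120 + 0.151 + 0.092 = 0.363.
P(Phenotype=P5) = 0.036 + 0.070 + 0.092 + 0.038 = 0.236.
P(Genotype=AB, Phenotype=P5) − P(Genotype=AB)P(Phenotype=P5) = 0.092 − 0.363×0.236 = 0.0063.

0.0063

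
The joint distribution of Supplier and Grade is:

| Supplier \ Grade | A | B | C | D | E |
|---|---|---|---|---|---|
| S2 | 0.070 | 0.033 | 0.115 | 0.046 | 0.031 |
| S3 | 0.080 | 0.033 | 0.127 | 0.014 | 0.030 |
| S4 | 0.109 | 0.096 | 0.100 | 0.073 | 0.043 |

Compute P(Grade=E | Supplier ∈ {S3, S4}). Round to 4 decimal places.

0.1035

P(Supplier=S3) = 0.080 + 0.033 + 0.127 + 0.014 + 0.030 = 0.284.
P(Supplier=S4) = 0.109 + 0.096 + 0.100 + 0.073 + 0.043 = 0.421.
P(Supplier ∈ {S3, S4}) = 0.284 + 0.421 = 0.705; P(Grade=E, Supplier ∈ {S3, S4}) = 0.030 + 0.043 = 0.073.
P(Grade=E | Supplier ∈ {S3, S4}) = 0.073/0.705 = 0.1035.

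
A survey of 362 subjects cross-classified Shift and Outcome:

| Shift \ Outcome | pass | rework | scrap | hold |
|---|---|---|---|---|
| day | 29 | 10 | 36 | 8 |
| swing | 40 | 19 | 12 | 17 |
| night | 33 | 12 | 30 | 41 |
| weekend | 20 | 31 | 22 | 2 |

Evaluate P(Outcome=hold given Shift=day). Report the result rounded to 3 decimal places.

Total with Shift=day: 29 + 10 + 36 + 8 = 83.
P(Outcome=hold | Shift=day) = 8/83 = 0.096.

0.096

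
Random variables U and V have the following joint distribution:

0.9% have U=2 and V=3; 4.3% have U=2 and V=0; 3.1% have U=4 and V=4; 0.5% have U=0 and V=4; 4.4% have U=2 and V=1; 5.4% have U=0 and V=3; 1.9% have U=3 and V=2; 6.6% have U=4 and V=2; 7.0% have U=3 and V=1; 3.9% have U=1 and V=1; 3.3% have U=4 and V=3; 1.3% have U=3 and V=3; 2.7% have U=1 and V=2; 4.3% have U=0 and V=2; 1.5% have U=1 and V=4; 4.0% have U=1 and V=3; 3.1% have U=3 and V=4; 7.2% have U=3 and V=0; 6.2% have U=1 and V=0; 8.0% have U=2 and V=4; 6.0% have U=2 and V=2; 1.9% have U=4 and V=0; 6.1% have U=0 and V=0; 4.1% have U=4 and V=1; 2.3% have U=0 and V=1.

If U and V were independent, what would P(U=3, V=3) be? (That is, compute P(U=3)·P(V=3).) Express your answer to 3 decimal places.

P(U=3) = 0.072 + 0.070 + 0.019 + 0.013 + 0.031 = 0.205.
P(V=3) = 0.054 + 0.040 + 0.009 + 0.013 + 0.033 = 0.149.
Product: 0.205 × 0.149 = 0.031.

0.031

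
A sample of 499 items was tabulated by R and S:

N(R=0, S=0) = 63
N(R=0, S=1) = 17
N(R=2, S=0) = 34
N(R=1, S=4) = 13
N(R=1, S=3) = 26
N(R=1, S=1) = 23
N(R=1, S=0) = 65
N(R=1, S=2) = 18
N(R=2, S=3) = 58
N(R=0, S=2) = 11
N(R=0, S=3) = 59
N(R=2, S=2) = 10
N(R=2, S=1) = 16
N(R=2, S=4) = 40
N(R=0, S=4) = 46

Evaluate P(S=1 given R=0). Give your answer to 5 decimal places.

Total with R=0: 63 + 17 + 11 + 59 + 46 = 196.
P(S=1 | R=0) = 17/196 = 0.08673.

0.08673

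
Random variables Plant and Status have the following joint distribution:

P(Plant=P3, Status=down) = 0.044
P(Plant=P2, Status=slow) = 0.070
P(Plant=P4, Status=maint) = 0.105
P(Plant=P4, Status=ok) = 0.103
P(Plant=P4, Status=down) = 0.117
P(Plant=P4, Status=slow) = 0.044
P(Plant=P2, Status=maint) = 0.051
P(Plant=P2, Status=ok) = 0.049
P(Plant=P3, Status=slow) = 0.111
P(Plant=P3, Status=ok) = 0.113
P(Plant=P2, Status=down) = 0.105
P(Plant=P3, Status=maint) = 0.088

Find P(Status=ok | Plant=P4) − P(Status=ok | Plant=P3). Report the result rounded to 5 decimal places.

-0.03828

P(Plant=P4) = 0.103 + 0.044 + 0.117 + 0.105 = 0.369; P(Status=ok | Plant=P4) = 0.103/0.369 = 0.279133.
P(Plant=P3) = 0.113 + 0.111 + 0.044 + 0.088 = 0.356; P(Status=ok | Plant=P3) = 0.113/0.356 = 0.317416.
Difference = -0.03828.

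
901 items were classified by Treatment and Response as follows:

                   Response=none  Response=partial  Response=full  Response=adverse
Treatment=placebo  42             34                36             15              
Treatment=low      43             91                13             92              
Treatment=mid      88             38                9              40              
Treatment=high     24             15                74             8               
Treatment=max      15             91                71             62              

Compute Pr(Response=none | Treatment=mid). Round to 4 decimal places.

0.5029

Total with Treatment=mid: 88 + 38 + 9 + 40 = 175.
P(Response=none | Treatment=mid) = 88/175 = 0.5029.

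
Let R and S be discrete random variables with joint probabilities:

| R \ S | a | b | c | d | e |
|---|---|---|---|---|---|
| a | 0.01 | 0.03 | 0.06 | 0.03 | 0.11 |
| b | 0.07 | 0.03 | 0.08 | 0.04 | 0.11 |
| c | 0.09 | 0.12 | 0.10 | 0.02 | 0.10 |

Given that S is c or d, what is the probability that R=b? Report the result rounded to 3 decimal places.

P(S=c) = 0.06 + 0.08 + 0.10 = 0.24.
P(S=d) = 0.03 + 0.04 + 0.02 = 0.09.
P(S ∈ {c, d}) = 0.24 + 0.09 = 0.33; P(R=b, S ∈ {c, d}) = 0.08 + 0.04 = 0.12.
P(R=b | S ∈ {c, d}) = 0.12/0.33 = 0.364.

0.364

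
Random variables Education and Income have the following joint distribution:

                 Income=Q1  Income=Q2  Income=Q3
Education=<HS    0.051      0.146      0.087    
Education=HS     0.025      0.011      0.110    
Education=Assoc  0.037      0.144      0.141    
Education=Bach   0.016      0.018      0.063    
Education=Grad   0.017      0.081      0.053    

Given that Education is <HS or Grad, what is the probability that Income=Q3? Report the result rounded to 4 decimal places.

P(Education=<HS) = 0.051 + 0.146 + 0.087 = 0.284.
P(Education=Grad) = 0.017 + 0.081 + 0.053 = 0.151.
P(Education ∈ {<HS, Grad}) = 0.284 + 0.151 = 0.435; P(Income=Q3, Education ∈ {<HS, Grad}) = 0.087 + 0.053 = 0.140.
P(Income=Q3 | Education ∈ {<HS, Grad}) = 0.140/0.435 = 0.3218.

0.3218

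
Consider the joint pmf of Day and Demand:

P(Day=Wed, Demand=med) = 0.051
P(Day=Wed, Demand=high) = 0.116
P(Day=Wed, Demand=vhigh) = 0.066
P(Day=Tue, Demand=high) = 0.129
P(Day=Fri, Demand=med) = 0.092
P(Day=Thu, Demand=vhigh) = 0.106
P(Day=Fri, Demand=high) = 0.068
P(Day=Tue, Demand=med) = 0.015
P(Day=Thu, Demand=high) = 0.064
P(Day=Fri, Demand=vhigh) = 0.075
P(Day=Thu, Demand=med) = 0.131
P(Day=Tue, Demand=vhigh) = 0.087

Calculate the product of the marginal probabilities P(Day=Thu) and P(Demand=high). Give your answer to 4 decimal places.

P(Day=Thu) = 0.131 + 0.064 + 0.106 = 0.301.
P(Demand=high) = 0.129 + 0.116 + 0.064 + 0.068 = 0.377.
Product: 0.301 × 0.377 = 0.1135.

0.1135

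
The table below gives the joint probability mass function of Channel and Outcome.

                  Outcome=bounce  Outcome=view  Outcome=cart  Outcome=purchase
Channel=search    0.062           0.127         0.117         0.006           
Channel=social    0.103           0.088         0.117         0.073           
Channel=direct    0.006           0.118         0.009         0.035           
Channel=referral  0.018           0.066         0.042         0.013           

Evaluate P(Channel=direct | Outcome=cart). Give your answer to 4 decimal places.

0.0316

P(Outcome=cart) = 0.117 + 0.117 + 0.009 + 0.042 = 0.285.
P(Channel=direct | Outcome=cart) = 0.009/0.285 = 0.0316.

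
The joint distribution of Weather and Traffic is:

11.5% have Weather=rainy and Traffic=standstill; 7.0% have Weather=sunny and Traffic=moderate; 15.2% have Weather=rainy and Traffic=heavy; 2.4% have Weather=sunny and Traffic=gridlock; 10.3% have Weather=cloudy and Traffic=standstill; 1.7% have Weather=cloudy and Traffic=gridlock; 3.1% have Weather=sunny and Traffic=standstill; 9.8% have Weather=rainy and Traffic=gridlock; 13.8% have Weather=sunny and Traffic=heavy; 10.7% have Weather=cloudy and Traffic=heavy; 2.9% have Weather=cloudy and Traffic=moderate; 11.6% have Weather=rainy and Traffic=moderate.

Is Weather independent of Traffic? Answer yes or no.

no

P(Weather=cloudy) = 0.256 and P(Traffic=standstill) = 0.249, so their product is 0.06374, but P(Weather=cloudy, Traffic=standstill) = 0.103. Since these differ, Weather and Traffic are not independent.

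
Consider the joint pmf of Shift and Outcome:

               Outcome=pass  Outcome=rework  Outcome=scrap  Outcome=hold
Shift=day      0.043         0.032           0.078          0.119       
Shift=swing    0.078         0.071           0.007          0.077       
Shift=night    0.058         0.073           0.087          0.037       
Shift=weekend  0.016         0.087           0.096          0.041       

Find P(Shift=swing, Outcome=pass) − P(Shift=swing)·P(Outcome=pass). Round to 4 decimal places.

P(Shift=swing) = 0.078 + 0.071 + 0.007 + 0.077 = 0.233.
P(Outcome=pass) = 0.043 + 0.078 + 0.058 + 0.016 = 0.195.
P(Shift=swing, Outcome=pass) − P(Shift=swing)P(Outcome=pass) = 0.078 − 0.233×0.195 = 0.0326.

0.0326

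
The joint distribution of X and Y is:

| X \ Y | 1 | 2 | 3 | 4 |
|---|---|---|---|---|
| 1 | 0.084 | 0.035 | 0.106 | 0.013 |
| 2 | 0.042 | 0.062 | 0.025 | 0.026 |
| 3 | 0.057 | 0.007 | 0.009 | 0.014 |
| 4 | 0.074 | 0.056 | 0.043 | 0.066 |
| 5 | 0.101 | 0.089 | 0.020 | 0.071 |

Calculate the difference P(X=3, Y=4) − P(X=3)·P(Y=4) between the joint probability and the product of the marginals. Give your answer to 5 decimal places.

-0.00253

P(X=3) = 0.057 + 0.007 + 0.009 + 0.014 = 0.087.
P(Y=4) = 0.013 + 0.026 + 0.014 + 0.066 + 0.071 = 0.190.
P(X=3, Y=4) − P(X=3)P(Y=4) = 0.014 − 0.087×0.190 = -0.00253.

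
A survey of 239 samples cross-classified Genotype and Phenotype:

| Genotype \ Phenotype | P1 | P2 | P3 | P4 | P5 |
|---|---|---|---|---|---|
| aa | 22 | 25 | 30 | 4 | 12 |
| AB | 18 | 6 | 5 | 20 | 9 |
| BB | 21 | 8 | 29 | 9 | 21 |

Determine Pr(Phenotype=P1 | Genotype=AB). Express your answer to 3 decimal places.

Total with Genotype=AB: 18 + 6 + 5 + 20 + 9 = 58.
P(Phenotype=P1 | Genotype=AB) = 18/58 = 0.310.

0.310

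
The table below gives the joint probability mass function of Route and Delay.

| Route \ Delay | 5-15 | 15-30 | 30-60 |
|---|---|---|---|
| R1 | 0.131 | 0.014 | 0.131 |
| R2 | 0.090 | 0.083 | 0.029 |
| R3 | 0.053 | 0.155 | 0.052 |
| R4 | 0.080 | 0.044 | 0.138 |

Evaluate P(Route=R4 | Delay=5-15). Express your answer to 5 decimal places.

P(Delay=5-15) = 0.131 + 0.090 + 0.053 + 0.080 = 0.354.
P(Route=R4 | Delay=5-15) = 0.080/0.354 = 0.22599.

0.22599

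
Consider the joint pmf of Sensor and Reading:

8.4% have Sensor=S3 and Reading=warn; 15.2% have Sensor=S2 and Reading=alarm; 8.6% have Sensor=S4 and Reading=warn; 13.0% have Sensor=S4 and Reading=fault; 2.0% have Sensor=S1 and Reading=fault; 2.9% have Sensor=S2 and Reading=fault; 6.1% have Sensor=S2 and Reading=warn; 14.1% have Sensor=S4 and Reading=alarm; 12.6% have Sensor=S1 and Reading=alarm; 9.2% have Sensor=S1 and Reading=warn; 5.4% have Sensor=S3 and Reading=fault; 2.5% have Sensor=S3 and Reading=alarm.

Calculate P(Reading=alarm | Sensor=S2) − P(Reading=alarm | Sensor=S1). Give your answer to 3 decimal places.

0.099

P(Sensor=S2) = 0.061 + 0.152 + 0.029 = 0.242; P(Reading=alarm | Sensor=S2) = 0.152/0.242 = 0.6281.
P(Sensor=S1) = 0.092 + 0.126 + 0.020 = 0.238; P(Reading=alarm | Sensor=S1) = 0.126/0.238 = 0.5294.
Difference = 0.099.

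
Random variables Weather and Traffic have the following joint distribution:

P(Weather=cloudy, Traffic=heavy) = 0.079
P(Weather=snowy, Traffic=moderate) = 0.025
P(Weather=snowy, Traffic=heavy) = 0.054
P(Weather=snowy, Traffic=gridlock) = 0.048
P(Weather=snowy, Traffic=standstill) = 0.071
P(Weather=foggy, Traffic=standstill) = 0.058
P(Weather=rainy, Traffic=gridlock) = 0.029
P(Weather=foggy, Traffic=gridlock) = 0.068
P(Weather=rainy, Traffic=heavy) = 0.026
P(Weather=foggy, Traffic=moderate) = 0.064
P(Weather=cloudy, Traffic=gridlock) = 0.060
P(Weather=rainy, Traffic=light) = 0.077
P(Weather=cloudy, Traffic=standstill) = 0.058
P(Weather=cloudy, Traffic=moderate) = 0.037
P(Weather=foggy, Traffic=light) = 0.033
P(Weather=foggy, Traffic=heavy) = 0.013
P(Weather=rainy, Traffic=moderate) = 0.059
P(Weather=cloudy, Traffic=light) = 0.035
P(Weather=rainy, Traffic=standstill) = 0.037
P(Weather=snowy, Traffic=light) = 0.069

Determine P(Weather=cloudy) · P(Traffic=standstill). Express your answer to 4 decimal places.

0.0603

P(Weather=cloudy) = 0.035 + 0.037 + 0.079 + 0.060 + 0.058 = 0.269.
P(Traffic=standstill) = 0.058 + 0.037 + 0.071 + 0.058 = 0.224.
Product: 0.269 × 0.224 = 0.0603.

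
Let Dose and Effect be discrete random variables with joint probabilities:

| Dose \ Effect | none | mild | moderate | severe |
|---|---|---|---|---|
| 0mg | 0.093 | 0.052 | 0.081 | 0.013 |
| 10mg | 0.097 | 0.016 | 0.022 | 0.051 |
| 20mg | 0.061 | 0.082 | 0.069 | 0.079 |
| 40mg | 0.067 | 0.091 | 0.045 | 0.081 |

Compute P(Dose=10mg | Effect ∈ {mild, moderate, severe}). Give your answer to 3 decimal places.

0.130

P(Effect=mild) = 0.052 + 0.016 + 0.082 + 0.091 = 0.241.
P(Effect=moderate) = 0.081 + 0.022 + 0.069 + 0.045 = 0.217.
P(Effect=severe) = 0.013 + 0.051 + 0.079 + 0.081 = 0.224.
P(Effect ∈ {mild, moderate, severe}) = 0.241 + 0.217 + 0.224 = 0.682; P(Dose=10mg, Effect ∈ {mild, moderate, severe}) = 0.016 + 0.022 + 0.051 = 0.089.
P(Dose=10mg | Effect ∈ {mild, moderate, severe}) = 0.089/0.682 = 0.130.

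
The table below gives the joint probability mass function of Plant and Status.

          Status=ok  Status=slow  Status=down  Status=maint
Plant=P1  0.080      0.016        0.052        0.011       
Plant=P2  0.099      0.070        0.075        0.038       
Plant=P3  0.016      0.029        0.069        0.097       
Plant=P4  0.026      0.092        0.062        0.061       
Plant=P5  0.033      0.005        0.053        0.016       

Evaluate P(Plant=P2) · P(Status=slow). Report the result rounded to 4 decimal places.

P(Plant=P2) = 0.099 + 0.070 + 0.075 + 0.038 = 0.282.
P(Status=slow) = 0.016 + 0.070 + 0.029 + 0.092 + 0.005 = 0.212.
Product: 0.282 × 0.212 = 0.0598.

0.0598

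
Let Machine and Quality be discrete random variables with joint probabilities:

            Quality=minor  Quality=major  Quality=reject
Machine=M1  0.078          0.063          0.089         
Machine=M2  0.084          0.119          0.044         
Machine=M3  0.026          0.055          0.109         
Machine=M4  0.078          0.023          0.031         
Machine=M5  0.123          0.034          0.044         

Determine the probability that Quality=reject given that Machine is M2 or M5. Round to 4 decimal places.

P(Machine=M2) = 0.084 + 0.119 + 0.044 = 0.247.
P(Machine=M5) = 0.123 + 0.034 + 0.044 = 0.201.
P(Machine ∈ {M2, M5}) = 0.247 + 0.201 = 0.448; P(Quality=reject, Machine ∈ {M2, M5}) = 0.044 + 0.044 = 0.088.
P(Quality=reject | Machine ∈ {M2, M5}) = 0.088/0.448 = 0.1964.

0.1964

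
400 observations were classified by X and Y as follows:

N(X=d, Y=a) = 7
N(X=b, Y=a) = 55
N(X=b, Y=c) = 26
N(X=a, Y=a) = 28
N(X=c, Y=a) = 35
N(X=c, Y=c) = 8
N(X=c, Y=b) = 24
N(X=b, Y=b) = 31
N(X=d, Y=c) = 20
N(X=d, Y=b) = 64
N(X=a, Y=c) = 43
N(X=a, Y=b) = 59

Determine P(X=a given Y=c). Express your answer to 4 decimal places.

0.4433

Total with Y=c: 43 + 26 + 8 + 20 = 97.
P(X=a | Y=c) = 43/97 = 0.4433.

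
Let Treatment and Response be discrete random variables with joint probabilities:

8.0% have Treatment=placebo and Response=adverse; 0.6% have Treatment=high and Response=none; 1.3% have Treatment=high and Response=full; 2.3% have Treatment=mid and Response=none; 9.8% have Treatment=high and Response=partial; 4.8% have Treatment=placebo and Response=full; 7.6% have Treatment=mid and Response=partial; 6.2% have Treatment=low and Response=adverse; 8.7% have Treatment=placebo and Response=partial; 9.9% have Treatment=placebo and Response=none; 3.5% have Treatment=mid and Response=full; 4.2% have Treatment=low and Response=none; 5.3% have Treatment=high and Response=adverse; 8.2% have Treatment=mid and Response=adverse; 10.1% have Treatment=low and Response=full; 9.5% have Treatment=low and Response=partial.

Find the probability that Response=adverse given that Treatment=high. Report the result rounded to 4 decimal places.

P(Treatment=high) = 0.006 + 0.098 + 0.013 + 0.053 = 0.170.
P(Response=adverse | Treatment=high) = 0.053/0.170 = 0.3118.

0.3118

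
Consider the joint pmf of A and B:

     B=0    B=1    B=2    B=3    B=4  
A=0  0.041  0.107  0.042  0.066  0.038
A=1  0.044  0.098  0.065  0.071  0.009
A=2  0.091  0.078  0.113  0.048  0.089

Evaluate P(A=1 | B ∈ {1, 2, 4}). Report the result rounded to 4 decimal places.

P(B=1) = 0.107 + 0.098 + 0.078 = 0.283.
P(B=2) = 0.042 + 0.065 + 0.113 = 0.220.
P(B=4) = 0.038 + 0.009 + 0.089 = 0.136.
P(B ∈ {1, 2, 4}) = 0.283 + 0.220 + 0.136 = 0.639; P(A=1, B ∈ {1, 2, 4}) = 0.098 + 0.065 + 0.009 = 0.172.
P(A=1 | B ∈ {1, 2, 4}) = 0.172/0.639 = 0.2692.

0.2692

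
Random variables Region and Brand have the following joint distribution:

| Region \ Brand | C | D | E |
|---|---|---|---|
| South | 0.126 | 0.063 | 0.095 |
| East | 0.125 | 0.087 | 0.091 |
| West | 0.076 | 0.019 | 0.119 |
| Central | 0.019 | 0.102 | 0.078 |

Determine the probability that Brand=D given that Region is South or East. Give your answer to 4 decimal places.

P(Region=South) = 0.126 + 0.063 + 0.095 = 0.284.
P(Region=East) = 0.125 + 0.087 + 0.091 = 0.303.
P(Region ∈ {South, East}) = 0.284 + 0.303 = 0.587; P(Brand=D, Region ∈ {South, East}) = 0.063 + 0.087 = 0.150.
P(Brand=D | Region ∈ {South, East}) = 0.150/0.587 = 0.2555.

0.2555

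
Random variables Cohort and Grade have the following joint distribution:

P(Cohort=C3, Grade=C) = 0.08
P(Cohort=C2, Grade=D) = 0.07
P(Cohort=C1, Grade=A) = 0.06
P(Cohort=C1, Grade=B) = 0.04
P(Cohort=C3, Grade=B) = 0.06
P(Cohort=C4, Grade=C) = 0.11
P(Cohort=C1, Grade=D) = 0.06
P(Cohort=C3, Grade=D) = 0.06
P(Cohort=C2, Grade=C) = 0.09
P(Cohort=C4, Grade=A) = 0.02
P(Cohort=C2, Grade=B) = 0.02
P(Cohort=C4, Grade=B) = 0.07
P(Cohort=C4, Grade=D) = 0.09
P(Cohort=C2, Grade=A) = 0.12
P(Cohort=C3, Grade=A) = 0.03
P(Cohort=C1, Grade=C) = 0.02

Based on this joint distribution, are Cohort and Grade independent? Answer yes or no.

P(Cohort=C2) = 0.30 and P(Grade=A) = 0.23, so their product is 0.0690, but P(Cohort=C2, Grade=A) = 0.12. Since these differ, Cohort and Grade are not independent.

no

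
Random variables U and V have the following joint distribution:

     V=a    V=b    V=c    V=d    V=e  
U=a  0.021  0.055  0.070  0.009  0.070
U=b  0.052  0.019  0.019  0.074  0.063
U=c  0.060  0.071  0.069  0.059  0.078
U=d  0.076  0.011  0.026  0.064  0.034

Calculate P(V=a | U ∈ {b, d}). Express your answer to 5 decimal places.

0.29224

P(U=b) = 0.052 + 0.019 + 0.019 + 0.074 + 0.063 = 0.227.
P(U=d) = 0.076 + 0.011 + 0.026 + 0.064 + 0.034 = 0.211.
P(U ∈ {b, d}) = 0.227 + 0.211 = 0.438; P(V=a, U ∈ {b, d}) = 0.052 + 0.076 = 0.128.
P(V=a | U ∈ {b, d}) = 0.128/0.438 = 0.29224.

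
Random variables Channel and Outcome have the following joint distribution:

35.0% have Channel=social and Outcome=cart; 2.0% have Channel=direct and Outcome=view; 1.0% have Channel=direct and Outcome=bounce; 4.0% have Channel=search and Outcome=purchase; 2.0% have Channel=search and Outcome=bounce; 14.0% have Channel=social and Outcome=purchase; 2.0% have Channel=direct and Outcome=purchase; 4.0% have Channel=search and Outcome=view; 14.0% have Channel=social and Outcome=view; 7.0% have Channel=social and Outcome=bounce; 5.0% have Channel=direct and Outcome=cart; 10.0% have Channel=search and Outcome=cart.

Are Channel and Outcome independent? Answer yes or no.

yes

Every cell satisfies P(Channel,Outcome) = P(Channel)·P(Outcome). For instance P(Channel=social) = 0.700, P(Outcome=bounce) = 0.100, and 0.700×0.100 = 0.070 matches the joint entry. So Channel and Outcome are independent.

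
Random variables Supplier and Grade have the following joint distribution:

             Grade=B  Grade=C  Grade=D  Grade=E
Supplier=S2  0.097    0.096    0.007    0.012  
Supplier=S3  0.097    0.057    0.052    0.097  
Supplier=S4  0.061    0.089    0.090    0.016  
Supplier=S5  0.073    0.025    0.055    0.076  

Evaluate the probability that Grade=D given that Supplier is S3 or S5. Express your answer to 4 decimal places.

0.2011

P(Supplier=S3) = 0.097 + 0.057 + 0.052 + 0.097 = 0.303.
P(Supplier=S5) = 0.073 + 0.025 + 0.055 + 0.076 = 0.229.
P(Supplier ∈ {S3, S5}) = 0.303 + 0.229 = 0.532; P(Grade=D, Supplier ∈ {S3, S5}) = 0.052 + 0.055 = 0.107.
P(Grade=D | Supplier ∈ {S3, S5}) = 0.107/0.532 = 0.2011.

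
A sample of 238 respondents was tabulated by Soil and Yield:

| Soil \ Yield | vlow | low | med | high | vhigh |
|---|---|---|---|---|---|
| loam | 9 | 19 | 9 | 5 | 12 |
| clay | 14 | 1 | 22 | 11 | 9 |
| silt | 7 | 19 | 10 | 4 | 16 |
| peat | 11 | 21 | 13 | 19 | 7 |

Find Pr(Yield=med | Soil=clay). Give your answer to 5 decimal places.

Total with Soil=clay: 14 + 1 + 22 + 11 + 9 = 57.
P(Yield=med | Soil=clay) = 22/57 = 0.38596.

0.38596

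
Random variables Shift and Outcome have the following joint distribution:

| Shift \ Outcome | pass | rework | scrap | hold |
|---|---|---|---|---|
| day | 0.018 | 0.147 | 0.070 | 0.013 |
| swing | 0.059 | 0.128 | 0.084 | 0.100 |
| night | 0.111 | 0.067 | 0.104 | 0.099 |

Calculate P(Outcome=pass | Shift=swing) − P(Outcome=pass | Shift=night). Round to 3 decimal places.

-0.132

P(Shift=swing) = 0.059 + 0.128 + 0.084 + 0.100 = 0.371; P(Outcome=pass | Shift=swing) = 0.059/0.371 = 0.1590.
P(Shift=night) = 0.111 + 0.067 + 0.104 + 0.099 = 0.381; P(Outcome=pass | Shift=night) = 0.111/0.381 = 0.2913.
Difference = -0.132.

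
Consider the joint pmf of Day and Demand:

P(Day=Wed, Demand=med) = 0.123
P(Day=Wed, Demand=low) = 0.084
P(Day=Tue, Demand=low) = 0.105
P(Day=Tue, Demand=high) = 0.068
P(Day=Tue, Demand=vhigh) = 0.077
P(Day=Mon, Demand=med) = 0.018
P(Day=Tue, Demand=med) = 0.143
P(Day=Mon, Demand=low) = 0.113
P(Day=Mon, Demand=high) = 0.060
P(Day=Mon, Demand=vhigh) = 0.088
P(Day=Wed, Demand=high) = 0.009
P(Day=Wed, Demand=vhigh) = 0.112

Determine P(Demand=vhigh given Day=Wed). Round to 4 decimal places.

0.3415

P(Day=Wed) = 0.084 + 0.123 + 0.009 + 0.112 = 0.328.
P(Demand=vhigh | Day=Wed) = 0.112/0.328 = 0.3415.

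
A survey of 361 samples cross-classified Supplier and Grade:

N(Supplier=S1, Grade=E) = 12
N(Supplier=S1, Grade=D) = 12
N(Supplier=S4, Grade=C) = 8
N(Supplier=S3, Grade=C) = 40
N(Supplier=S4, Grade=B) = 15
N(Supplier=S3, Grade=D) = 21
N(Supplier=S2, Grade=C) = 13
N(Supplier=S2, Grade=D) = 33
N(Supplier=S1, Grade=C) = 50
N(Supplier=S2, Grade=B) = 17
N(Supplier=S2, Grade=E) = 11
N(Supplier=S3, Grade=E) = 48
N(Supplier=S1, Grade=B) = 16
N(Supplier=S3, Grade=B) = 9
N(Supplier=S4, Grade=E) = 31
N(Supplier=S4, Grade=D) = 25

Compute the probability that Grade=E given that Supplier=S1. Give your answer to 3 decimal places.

Total with Supplier=S1: 16 + 50 + 12 + 12 = 90.
P(Grade=E | Supplier=S1) = 12/90 = 0.133.

0.133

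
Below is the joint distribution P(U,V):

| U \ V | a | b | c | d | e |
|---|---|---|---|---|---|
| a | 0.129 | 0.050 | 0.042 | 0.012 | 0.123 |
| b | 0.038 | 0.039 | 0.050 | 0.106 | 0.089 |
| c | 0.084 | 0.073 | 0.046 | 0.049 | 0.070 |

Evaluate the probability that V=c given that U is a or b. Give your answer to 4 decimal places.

P(U=a) = 0.129 + 0.050 + 0.042 + 0.012 + 0.123 = 0.356.
P(U=b) = 0.038 + 0.039 + 0.050 + 0.106 + 0.089 = 0.322.
P(U ∈ {a, b}) = 0.356 + 0.322 = 0.678; P(V=c, U ∈ {a, b}) = 0.042 + 0.050 = 0.092.
P(V=c | U ∈ {a, b}) = 0.092/0.678 = 0.1357.

0.1357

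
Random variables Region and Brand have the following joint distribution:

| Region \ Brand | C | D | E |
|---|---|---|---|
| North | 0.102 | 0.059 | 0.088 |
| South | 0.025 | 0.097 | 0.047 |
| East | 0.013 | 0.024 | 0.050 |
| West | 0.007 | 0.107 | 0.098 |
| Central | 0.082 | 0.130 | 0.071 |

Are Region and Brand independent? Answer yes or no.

P(Region=North) = 0.249 and P(Brand=C) = 0.229, so their product is 0.05702, but P(Region=North, Brand=C) = 0.102. Since these differ, Region and Brand are not independent.

no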